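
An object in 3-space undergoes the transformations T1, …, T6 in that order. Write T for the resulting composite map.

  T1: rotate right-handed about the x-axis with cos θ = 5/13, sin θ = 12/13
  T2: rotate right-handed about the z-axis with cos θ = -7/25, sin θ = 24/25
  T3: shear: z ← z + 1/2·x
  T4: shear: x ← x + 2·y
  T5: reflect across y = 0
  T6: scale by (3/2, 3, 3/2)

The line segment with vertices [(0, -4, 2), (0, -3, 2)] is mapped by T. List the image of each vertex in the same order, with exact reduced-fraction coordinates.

T1 rotate right-handed about the x-axis with cos θ = 5/13, sin θ = 12/13: (0, -4, 2) → (0, -44/13, -38/13); (0, -3, 2) → (0, -3, -2)
T2 rotate right-handed about the z-axis with cos θ = -7/25, sin θ = 24/25: (0, -44/13, -38/13) → (1056/325, 308/325, -38/13); (0, -3, -2) → (72/25, 21/25, -2)
T3 shear: z ← z + 1/2·x: (1056/325, 308/325, -38/13) → (1056/325, 308/325, -422/325); (72/25, 21/25, -2) → (72/25, 21/25, -14/25)
T4 shear: x ← x + 2·y: (1056/325, 308/325, -422/325) → (1672/325, 308/325, -422/325); (72/25, 21/25, -14/25) → (114/25, 21/25, -14/25)
T5 reflect across y = 0: (1672/325, 308/325, -422/325) → (1672/325, -308/325, -422/325); (114/25, 21/25, -14/25) → (114/25, -21/25, -14/25)
T6 scale by (3/2, 3, 3/2): (1672/325, -308/325, -422/325) → (2508/325, -924/325, -633/325); (114/25, -21/25, -14/25) → (171/25, -63/25, -21/25)

image vertices: (2508/325, -924/325, -633/325), (171/25, -63/25, -21/25)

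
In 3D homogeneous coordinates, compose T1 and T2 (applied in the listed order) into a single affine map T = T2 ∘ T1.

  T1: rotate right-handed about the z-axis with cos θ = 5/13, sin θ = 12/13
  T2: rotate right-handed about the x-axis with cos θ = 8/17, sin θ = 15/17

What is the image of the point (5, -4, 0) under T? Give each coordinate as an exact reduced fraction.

T1 rotate right-handed about the z-axis with cos θ = 5/13, sin θ = 12/13: (5, -4, 0) → (73/13, 40/13, 0)
T2 rotate right-handed about the x-axis with cos θ = 8/17, sin θ = 15/17: (73/13, 40/13, 0) → (73/13, 320/221, 600/221)

T(p) = (73/13, 320/221, 600/221)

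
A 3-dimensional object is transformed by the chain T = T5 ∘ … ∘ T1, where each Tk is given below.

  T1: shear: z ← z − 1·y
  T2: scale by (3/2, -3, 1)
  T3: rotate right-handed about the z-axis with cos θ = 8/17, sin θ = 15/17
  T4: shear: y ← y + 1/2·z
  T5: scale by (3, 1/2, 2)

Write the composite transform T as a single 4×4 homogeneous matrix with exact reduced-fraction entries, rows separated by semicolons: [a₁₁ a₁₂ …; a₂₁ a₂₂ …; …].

T = [36/17 135/17 0 0; 45/68 -65/68 1/4 0; 0 -2 2 0; 0 0 0 1]

T1 = [1 0 0 0; 0 1 0 0; 0 -1 1 0; 0 0 0 1]
T2·T1 = [3/2 0 0 0; 0 -3 0 0; 0 -1 1 0; 0 0 0 1]
T3·…·T1 = [12/17 45/17 0 0; 45/34 -24/17 0 0; 0 -1 1 0; 0 0 0 1]
T4·…·T1 = [12/17 45/17 0 0; 45/34 -65/34 1/2 0; 0 -1 1 0; 0 0 0 1]
T5·…·T1 = [36/17 135/17 0 0; 45/68 -65/68 1/4 0; 0 -2 2 0; 0 0 0 1]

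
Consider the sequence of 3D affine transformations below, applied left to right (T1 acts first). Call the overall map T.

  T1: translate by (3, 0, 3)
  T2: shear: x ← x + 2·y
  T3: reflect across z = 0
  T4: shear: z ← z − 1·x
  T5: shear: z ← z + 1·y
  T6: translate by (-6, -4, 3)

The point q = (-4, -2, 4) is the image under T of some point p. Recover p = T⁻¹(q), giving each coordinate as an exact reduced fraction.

T1 = [1 0 0 3; 0 1 0 0; 0 0 1 3; 0 0 0 1]
T2·T1 = [1 2 0 3; 0 1 0 0; 0 0 1 3; 0 0 0 1]
T3·…·T1 = [1 2 0 3; 0 1 0 0; 0 0 -1 -3; 0 0 0 1]
T4·…·T1 = [1 2 0 3; 0 1 0 0; -1 -2 -1 -6; 0 0 0 1]
T5·…·T1 = [1 2 0 3; 0 1 0 0; -1 -1 -1 -6; 0 0 0 1]
T6·…·T1 = [1 2 0 -3; 0 1 0 -4; -1 -1 -1 -3; 0 0 0 1]
det M = -1; M⁻¹ = [1 -2 0 -5; 0 1 0 4; -1 1 -1 -2; 0 0 0 1]
M⁻¹ · (-4, -2, 4)ᵀ = (-5, 2, -4)ᵀ

p = (-5, 2, -4)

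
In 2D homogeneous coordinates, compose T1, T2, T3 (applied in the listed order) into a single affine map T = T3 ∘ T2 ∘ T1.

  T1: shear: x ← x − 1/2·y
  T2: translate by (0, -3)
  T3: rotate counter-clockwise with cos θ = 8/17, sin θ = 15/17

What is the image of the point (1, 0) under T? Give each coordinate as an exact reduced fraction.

T(p) = (53/17, -9/17)

T1 shear: x ← x − 1/2·y: (1, 0) → (1, 0)
T2 translate by (0, -3): (1, 0) → (1, -3)
T3 rotate counter-clockwise with cos θ = 8/17, sin θ = 15/17: (1, -3) → (53/17, -9/17)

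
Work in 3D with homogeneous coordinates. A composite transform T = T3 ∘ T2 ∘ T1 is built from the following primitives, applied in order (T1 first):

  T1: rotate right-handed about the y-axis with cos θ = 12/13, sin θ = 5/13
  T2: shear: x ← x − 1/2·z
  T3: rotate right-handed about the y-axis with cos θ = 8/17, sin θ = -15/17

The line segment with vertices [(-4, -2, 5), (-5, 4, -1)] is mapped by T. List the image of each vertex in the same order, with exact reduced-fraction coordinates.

T1 rotate right-handed about the y-axis with cos θ = 12/13, sin θ = 5/13: (-4, -2, 5) → (-23/13, -2, 80/13); (-5, 4, -1) → (-5, 4, 1)
T2 shear: x ← x − 1/2·z: (-23/13, -2, 80/13) → (-63/13, -2, 80/13); (-5, 4, 1) → (-11/2, 4, 1)
T3 rotate right-handed about the y-axis with cos θ = 8/17, sin θ = -15/17: (-63/13, -2, 80/13) → (-1704/221, -2, -305/221); (-11/2, 4, 1) → (-59/17, 4, -149/34)

image vertices: (-1704/221, -2, -305/221), (-59/17, 4, -149/34)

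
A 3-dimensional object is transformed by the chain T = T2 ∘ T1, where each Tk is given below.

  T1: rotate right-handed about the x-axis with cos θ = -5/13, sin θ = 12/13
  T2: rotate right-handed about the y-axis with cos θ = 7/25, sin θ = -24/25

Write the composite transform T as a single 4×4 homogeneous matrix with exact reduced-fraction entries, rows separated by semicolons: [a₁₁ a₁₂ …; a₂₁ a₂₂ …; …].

T = [7/25 -288/325 24/65 0; 0 -5/13 -12/13 0; 24/25 84/325 -7/65 0; 0 0 0 1]

T1 = [1 0 0 0; 0 -5/13 -12/13 0; 0 12/13 -5/13 0; 0 0 0 1]
T2·T1 = [7/25 -288/325 24/65 0; 0 -5/13 -12/13 0; 24/25 84/325 -7/65 0; 0 0 0 1]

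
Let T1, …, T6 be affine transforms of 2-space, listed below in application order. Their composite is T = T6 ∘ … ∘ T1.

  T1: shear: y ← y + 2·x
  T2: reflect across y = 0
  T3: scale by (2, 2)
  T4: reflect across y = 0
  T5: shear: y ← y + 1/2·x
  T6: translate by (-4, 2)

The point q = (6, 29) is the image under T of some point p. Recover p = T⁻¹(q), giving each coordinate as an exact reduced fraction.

p = (5, 1)

T1 = [1 0 0; 2 1 0; 0 0 1]
T2·T1 = [1 0 0; -2 -1 0; 0 0 1]
T3·…·T1 = [2 0 0; -4 -2 0; 0 0 1]
T4·…·T1 = [2 0 0; 4 2 0; 0 0 1]
T5·…·T1 = [2 0 0; 5 2 0; 0 0 1]
T6·…·T1 = [2 0 -4; 5 2 2; 0 0 1]
det M = 4; M⁻¹ = [1/2 0 2; -5/4 1/2 -6; 0 0 1]
M⁻¹ · (6, 29)ᵀ = (5, 1)ᵀ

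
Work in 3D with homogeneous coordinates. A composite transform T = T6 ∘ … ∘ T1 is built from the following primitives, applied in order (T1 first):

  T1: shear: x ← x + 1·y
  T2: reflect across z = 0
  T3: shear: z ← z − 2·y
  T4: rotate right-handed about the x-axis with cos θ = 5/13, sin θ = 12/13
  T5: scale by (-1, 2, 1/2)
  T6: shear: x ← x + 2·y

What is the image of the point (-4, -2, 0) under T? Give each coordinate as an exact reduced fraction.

T(p) = (-154/13, -116/13, -2/13)

T1 shear: x ← x + 1·y: (-4, -2, 0) → (-6, -2, 0)
T2 reflect across z = 0: (-6, -2, 0) → (-6, -2, 0)
T3 shear: z ← z − 2·y: (-6, -2, 0) → (-6, -2, 4)
T4 rotate right-handed about the x-axis with cos θ = 5/13, sin θ = 12/13: (-6, -2, 4) → (-6, -58/13, -4/13)
T5 scale by (-1, 2, 1/2): (-6, -58/13, -4/13) → (6, -116/13, -2/13)
T6 shear: x ← x + 2·y: (6, -116/13, -2/13) → (-154/13, -116/13, -2/13)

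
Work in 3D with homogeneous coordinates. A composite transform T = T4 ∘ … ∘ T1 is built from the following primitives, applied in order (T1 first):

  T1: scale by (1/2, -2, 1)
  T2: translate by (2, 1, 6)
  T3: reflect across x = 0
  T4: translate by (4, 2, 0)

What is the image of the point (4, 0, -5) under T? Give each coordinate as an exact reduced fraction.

T(p) = (0, 3, 1)

T1 scale by (1/2, -2, 1): (4, 0, -5) → (2, 0, -5)
T2 translate by (2, 1, 6): (2, 0, -5) → (4, 1, 1)
T3 reflect across x = 0: (4, 1, 1) → (-4, 1, 1)
T4 translate by (4, 2, 0): (-4, 1, 1) → (0, 3, 1)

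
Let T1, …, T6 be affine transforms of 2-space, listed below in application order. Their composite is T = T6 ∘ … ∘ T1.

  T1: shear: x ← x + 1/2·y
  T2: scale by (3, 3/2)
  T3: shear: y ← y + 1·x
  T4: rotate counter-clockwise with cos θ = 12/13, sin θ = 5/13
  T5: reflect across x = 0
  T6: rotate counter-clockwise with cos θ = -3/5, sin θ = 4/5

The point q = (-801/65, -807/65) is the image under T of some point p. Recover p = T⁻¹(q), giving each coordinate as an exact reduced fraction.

p = (1, 4)

T1 = [1 1/2 0; 0 1 0; 0 0 1]
T2·T1 = [3 3/2 0; 0 3/2 0; 0 0 1]
T3·…·T1 = [3 3/2 0; 3 3 0; 0 0 1]
T4·…·T1 = [21/13 3/13 0; 51/13 87/26 0; 0 0 1]
T5·…·T1 = [-21/13 -3/13 0; 51/13 87/26 0; 0 0 1]
T6·…·T1 = [-141/65 -33/13 0; -237/65 -57/26 0; 0 0 1]
det M = -9/2; M⁻¹ = [19/39 -22/39 0; -158/195 94/195 0; 0 0 1]
M⁻¹ · (-801/65, -807/65)ᵀ = (1, 4)ᵀ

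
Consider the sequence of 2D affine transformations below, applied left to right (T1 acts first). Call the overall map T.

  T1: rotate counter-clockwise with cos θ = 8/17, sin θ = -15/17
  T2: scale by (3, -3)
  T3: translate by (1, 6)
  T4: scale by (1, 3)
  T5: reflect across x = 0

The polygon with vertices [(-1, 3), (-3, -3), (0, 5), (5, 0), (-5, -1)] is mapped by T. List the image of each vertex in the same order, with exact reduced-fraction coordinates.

T1 rotate counter-clockwise with cos θ = 8/17, sin θ = -15/17: (-1, 3) → (37/17, 39/17); (-3, -3) → (-69/17, 21/17); (0, 5) → (75/17, 40/17); (5, 0) → (40/17, -75/17); (-5, -1) → (-55/17, 67/17)
T2 scale by (3, -3): (37/17, 39/17) → (111/17, -117/17); (-69/17, 21/17) → (-207/17, -63/17); (75/17, 40/17) → (225/17, -120/17); (40/17, -75/17) → (120/17, 225/17); (-55/17, 67/17) → (-165/17, -201/17)
T3 translate by (1, 6): (111/17, -117/17) → (128/17, -15/17); (-207/17, -63/17) → (-190/17, 39/17); (225/17, -120/17) → (242/17, -18/17); (120/17, 225/17) → (137/17, 327/17); (-165/17, -201/17) → (-148/17, -99/17)
T4 scale by (1, 3): (128/17, -15/17) → (128/17, -45/17); (-190/17, 39/17) → (-190/17, 117/17); (242/17, -18/17) → (242/17, -54/17); (137/17, 327/17) → (137/17, 981/17); (-148/17, -99/17) → (-148/17, -297/17)
T5 reflect across x = 0: (128/17, -45/17) → (-128/17, -45/17); (-190/17, 117/17) → (190/17, 117/17); (242/17, -54/17) → (-242/17, -54/17); (137/17, 981/17) → (-137/17, 981/17); (-148/17, -297/17) → (148/17, -297/17)

image vertices: (-128/17, -45/17), (190/17, 117/17), (-242/17, -54/17), (-137/17, 981/17), (148/17, -297/17)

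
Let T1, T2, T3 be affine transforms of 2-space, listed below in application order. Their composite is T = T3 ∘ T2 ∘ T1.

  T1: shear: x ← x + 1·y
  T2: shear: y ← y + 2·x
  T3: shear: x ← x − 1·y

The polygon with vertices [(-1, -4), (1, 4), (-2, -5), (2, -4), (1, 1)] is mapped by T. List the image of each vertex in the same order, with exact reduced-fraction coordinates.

image vertices: (9, -14), (-9, 14), (12, -19), (6, -8), (-3, 5)

T1 shear: x ← x + 1·y: (-1, -4) → (-5, -4); (1, 4) → (5, 4); (-2, -5) → (-7, -5); (2, -4) → (-2, -4); (1, 1) → (2, 1)
T2 shear: y ← y + 2·x: (-5, -4) → (-5, -14); (5, 4) → (5, 14); (-7, -5) → (-7, -19); (-2, -4) → (-2, -8); (2, 1) → (2, 5)
T3 shear: x ← x − 1·y: (-5, -14) → (9, -14); (5, 14) → (-9, 14); (-7, -19) → (12, -19); (-2, -8) → (6, -8); (2, 5) → (-3, 5)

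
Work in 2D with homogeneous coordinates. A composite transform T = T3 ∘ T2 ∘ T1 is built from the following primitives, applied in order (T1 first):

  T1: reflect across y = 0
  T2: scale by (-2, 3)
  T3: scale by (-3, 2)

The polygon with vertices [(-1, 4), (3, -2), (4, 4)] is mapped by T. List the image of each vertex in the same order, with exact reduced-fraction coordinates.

T1 reflect across y = 0: (-1, 4) → (-1, -4); (3, -2) → (3, 2); (4, 4) → (4, -4)
T2 scale by (-2, 3): (-1, -4) → (2, -12); (3, 2) → (-6, 6); (4, -4) → (-8, -12)
T3 scale by (-3, 2): (2, -12) → (-6, -24); (-6, 6) → (18, 12); (-8, -12) → (24, -24)

image vertices: (-6, -24), (18, 12), (24, -24)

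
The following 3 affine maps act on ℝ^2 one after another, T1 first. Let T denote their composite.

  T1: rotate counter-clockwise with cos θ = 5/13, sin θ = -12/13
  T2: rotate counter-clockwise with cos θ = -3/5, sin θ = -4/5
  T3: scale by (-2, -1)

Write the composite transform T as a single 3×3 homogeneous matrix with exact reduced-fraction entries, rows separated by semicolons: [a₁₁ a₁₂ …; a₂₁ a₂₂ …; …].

T = [126/65 32/65 0; -16/65 63/65 0; 0 0 1]

T1 = [5/13 12/13 0; -12/13 5/13 0; 0 0 1]
T2·T1 = [-63/65 -16/65 0; 16/65 -63/65 0; 0 0 1]
T3·…·T1 = [126/65 32/65 0; -16/65 63/65 0; 0 0 1]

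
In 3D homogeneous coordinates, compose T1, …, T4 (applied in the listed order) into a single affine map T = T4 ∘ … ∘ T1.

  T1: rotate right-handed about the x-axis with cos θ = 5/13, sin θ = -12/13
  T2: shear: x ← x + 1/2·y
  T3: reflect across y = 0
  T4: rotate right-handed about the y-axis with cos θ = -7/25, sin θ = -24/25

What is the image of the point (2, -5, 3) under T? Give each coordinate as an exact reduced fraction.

T1 rotate right-handed about the x-axis with cos θ = 5/13, sin θ = -12/13: (2, -5, 3) → (2, 11/13, 75/13)
T2 shear: x ← x + 1/2·y: (2, 11/13, 75/13) → (63/26, 11/13, 75/13)
T3 reflect across y = 0: (63/26, 11/13, 75/13) → (63/26, -11/13, 75/13)
T4 rotate right-handed about the y-axis with cos θ = -7/25, sin θ = -24/25: (63/26, -11/13, 75/13) → (-4041/650, -11/13, 231/325)

T(p) = (-4041/650, -11/13, 231/325)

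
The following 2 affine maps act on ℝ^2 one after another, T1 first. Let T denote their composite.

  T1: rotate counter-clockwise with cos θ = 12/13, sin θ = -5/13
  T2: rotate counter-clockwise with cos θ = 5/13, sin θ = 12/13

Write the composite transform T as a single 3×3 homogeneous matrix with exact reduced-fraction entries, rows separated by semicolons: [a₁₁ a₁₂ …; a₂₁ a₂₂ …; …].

T1 = [12/13 5/13 0; -5/13 12/13 0; 0 0 1]
T2·T1 = [120/169 -119/169 0; 119/169 120/169 0; 0 0 1]

T = [120/169 -119/169 0; 119/169 120/169 0; 0 0 1]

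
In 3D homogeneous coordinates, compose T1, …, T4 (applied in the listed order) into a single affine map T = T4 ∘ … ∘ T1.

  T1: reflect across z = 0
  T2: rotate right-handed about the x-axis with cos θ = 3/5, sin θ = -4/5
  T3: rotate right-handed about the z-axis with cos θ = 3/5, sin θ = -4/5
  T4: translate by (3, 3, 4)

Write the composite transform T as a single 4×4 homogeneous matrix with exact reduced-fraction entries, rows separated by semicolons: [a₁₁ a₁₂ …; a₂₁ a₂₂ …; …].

T = [3/5 12/25 -16/25 3; -4/5 9/25 -12/25 3; 0 -4/5 -3/5 4; 0 0 0 1]

T1 = [1 0 0 0; 0 1 0 0; 0 0 -1 0; 0 0 0 1]
T2·T1 = [1 0 0 0; 0 3/5 -4/5 0; 0 -4/5 -3/5 0; 0 0 0 1]
T3·…·T1 = [3/5 12/25 -16/25 0; -4/5 9/25 -12/25 0; 0 -4/5 -3/5 0; 0 0 0 1]
T4·…·T1 = [3/5 12/25 -16/25 3; -4/5 9/25 -12/25 3; 0 -4/5 -3/5 4; 0 0 0 1]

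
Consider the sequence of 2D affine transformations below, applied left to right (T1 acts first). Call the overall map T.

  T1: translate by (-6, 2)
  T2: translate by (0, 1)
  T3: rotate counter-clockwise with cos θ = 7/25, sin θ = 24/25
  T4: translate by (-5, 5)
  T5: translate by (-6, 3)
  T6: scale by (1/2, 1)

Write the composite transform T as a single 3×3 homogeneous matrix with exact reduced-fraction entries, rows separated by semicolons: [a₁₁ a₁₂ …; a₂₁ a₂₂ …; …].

T = [7/50 -12/25 -389/50; 24/25 7/25 77/25; 0 0 1]

T1 = [1 0 -6; 0 1 2; 0 0 1]
T2·T1 = [1 0 -6; 0 1 3; 0 0 1]
T3·…·T1 = [7/25 -24/25 -114/25; 24/25 7/25 -123/25; 0 0 1]
T4·…·T1 = [7/25 -24/25 -239/25; 24/25 7/25 2/25; 0 0 1]
T5·…·T1 = [7/25 -24/25 -389/25; 24/25 7/25 77/25; 0 0 1]
T6·…·T1 = [7/50 -12/25 -389/50; 24/25 7/25 77/25; 0 0 1]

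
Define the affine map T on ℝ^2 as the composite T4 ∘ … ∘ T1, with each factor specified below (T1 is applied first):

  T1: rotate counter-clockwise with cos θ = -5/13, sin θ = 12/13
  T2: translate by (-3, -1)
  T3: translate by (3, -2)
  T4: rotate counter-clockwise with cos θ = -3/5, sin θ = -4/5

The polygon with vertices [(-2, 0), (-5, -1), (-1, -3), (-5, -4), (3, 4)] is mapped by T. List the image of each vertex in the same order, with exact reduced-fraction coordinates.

T1 rotate counter-clockwise with cos θ = -5/13, sin θ = 12/13: (-2, 0) → (10/13, -24/13); (-5, -1) → (37/13, -55/13); (-1, -3) → (41/13, 3/13); (-5, -4) → (73/13, -40/13); (3, 4) → (-63/13, 16/13)
T2 translate by (-3, -1): (10/13, -24/13) → (-29/13, -37/13); (37/13, -55/13) → (-2/13, -68/13); (41/13, 3/13) → (2/13, -10/13); (73/13, -40/13) → (34/13, -53/13); (-63/13, 16/13) → (-102/13, 3/13)
T3 translate by (3, -2): (-29/13, -37/13) → (10/13, -63/13); (-2/13, -68/13) → (37/13, -94/13); (2/13, -10/13) → (41/13, -36/13); (34/13, -53/13) → (73/13, -79/13); (-102/13, 3/13) → (-63/13, -23/13)
T4 rotate counter-clockwise with cos θ = -3/5, sin θ = -4/5: (10/13, -63/13) → (-282/65, 149/65); (37/13, -94/13) → (-487/65, 134/65); (41/13, -36/13) → (-267/65, -56/65); (73/13, -79/13) → (-107/13, -11/13); (-63/13, -23/13) → (97/65, 321/65)

image vertices: (-282/65, 149/65), (-487/65, 134/65), (-267/65, -56/65), (-107/13, -11/13), (97/65, 321/65)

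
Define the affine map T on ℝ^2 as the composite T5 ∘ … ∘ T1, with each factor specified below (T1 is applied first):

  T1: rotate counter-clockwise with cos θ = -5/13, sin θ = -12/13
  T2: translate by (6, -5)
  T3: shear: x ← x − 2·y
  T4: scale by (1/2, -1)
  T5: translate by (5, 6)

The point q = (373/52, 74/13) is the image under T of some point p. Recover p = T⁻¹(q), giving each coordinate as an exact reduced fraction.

T1 = [-5/13 12/13 0; -12/13 -5/13 0; 0 0 1]
T2·T1 = [-5/13 12/13 6; -12/13 -5/13 -5; 0 0 1]
T3·…·T1 = [19/13 22/13 16; -12/13 -5/13 -5; 0 0 1]
T4·…·T1 = [19/26 11/13 8; 12/13 5/13 5; 0 0 1]
T5·…·T1 = [19/26 11/13 13; 12/13 5/13 11; 0 0 1]
det M = -1/2; M⁻¹ = [-10/13 22/13 -112/13; 24/13 -19/13 -103/13; 0 0 1]
M⁻¹ · (373/52, 74/13)ᵀ = (-9/2, -3)ᵀ

p = (-9/2, -3)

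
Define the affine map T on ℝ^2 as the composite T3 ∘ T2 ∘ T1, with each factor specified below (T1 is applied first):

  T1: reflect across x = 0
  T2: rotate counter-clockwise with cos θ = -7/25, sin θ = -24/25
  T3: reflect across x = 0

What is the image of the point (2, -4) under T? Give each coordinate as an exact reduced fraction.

T(p) = (82/25, 76/25)

T1 reflect across x = 0: (2, -4) → (-2, -4)
T2 rotate counter-clockwise with cos θ = -7/25, sin θ = -24/25: (-2, -4) → (-82/25, 76/25)
T3 reflect across x = 0: (-82/25, 76/25) → (82/25, 76/25)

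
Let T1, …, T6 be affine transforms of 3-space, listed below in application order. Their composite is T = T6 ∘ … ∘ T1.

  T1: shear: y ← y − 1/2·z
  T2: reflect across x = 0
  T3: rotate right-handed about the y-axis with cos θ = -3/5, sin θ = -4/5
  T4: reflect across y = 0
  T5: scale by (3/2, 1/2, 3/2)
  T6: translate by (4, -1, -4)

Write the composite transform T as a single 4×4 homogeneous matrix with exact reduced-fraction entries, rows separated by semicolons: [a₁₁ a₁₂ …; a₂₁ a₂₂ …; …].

T1 = [1 0 0 0; 0 1 -1/2 0; 0 0 1 0; 0 0 0 1]
T2·T1 = [-1 0 0 0; 0 1 -1/2 0; 0 0 1 0; 0 0 0 1]
T3·…·T1 = [3/5 0 -4/5 0; 0 1 -1/2 0; -4/5 0 -3/5 0; 0 0 0 1]
T4·…·T1 = [3/5 0 -4/5 0; 0 -1 1/2 0; -4/5 0 -3/5 0; 0 0 0 1]
T5·…·T1 = [9/10 0 -6/5 0; 0 -1/2 1/4 0; -6/5 0 -9/10 0; 0 0 0 1]
T6·…·T1 = [9/10 0 -6/5 4; 0 -1/2 1/4 -1; -6/5 0 -9/10 -4; 0 0 0 1]

T = [9/10 0 -6/5 4; 0 -1/2 1/4 -1; -6/5 0 -9/10 -4; 0 0 0 1]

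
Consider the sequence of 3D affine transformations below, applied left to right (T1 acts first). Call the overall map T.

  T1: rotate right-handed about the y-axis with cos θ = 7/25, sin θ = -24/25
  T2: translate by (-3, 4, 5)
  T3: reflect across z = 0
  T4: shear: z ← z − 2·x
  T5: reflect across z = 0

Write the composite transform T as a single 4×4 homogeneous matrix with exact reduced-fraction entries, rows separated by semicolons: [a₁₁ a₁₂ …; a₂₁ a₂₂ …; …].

T = [7/25 0 -24/25 -3; 0 1 0 4; 38/25 0 -41/25 -1; 0 0 0 1]

T1 = [7/25 0 -24/25 0; 0 1 0 0; 24/25 0 7/25 0; 0 0 0 1]
T2·T1 = [7/25 0 -24/25 -3; 0 1 0 4; 24/25 0 7/25 5; 0 0 0 1]
T3·…·T1 = [7/25 0 -24/25 -3; 0 1 0 4; -24/25 0 -7/25 -5; 0 0 0 1]
T4·…·T1 = [7/25 0 -24/25 -3; 0 1 0 4; -38/25 0 41/25 1; 0 0 0 1]
T5·…·T1 = [7/25 0 -24/25 -3; 0 1 0 4; 38/25 0 -41/25 -1; 0 0 0 1]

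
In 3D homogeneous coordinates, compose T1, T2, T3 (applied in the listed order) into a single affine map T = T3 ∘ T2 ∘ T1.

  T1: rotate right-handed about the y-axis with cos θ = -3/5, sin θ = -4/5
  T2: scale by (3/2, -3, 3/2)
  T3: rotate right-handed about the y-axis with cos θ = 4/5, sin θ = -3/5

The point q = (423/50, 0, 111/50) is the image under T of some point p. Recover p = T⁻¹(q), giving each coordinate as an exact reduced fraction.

p = (-5, 0, -3)

T1 = [-3/5 0 -4/5 0; 0 1 0 0; 4/5 0 -3/5 0; 0 0 0 1]
T2·T1 = [-9/10 0 -6/5 0; 0 -3 0 0; 6/5 0 -9/10 0; 0 0 0 1]
T3·…·T1 = [-36/25 0 -21/50 0; 0 -3 0 0; 21/50 0 -36/25 0; 0 0 0 1]
det M = -27/4; M⁻¹ = [-16/25 0 14/75 0; 0 -1/3 0 0; -14/75 0 -16/25 0; 0 0 0 1]
M⁻¹ · (423/50, 0, 111/50)ᵀ = (-5, 0, -3)ᵀ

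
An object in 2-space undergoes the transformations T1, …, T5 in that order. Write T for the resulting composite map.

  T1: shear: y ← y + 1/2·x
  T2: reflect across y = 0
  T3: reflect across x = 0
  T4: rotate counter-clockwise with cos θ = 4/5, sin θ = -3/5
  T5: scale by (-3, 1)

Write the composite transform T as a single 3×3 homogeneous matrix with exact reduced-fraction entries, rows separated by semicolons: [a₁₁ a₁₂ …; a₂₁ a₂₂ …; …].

T1 = [1 0 0; 1/2 1 0; 0 0 1]
T2·T1 = [1 0 0; -1/2 -1 0; 0 0 1]
T3·…·T1 = [-1 0 0; -1/2 -1 0; 0 0 1]
T4·…·T1 = [-11/10 -3/5 0; 1/5 -4/5 0; 0 0 1]
T5·…·T1 = [33/10 9/5 0; 1/5 -4/5 0; 0 0 1]

T = [33/10 9/5 0; 1/5 -4/5 0; 0 0 1]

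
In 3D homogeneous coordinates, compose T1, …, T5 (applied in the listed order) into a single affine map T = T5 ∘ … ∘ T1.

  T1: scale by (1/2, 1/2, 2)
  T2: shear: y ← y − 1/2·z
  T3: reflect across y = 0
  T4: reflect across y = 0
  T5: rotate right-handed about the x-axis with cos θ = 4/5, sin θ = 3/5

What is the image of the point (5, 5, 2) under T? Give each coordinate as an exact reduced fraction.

T(p) = (5/2, -2, 7/2)

T1 scale by (1/2, 1/2, 2): (5, 5, 2) → (5/2, 5/2, 4)
T2 shear: y ← y − 1/2·z: (5/2, 5/2, 4) → (5/2, 1/2, 4)
T3 reflect across y = 0: (5/2, 1/2, 4) → (5/2, -1/2, 4)
T4 reflect across y = 0: (5/2, -1/2, 4) → (5/2, 1/2, 4)
T5 rotate right-handed about the x-axis with cos θ = 4/5, sin θ = 3/5: (5/2, 1/2, 4) → (5/2, -2, 7/2)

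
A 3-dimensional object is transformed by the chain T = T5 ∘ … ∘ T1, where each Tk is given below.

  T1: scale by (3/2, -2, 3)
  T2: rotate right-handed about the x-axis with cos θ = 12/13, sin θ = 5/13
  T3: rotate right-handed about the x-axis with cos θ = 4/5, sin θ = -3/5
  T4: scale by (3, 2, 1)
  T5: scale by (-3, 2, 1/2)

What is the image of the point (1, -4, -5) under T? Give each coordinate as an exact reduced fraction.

T(p) = (-27/2, 1056/65, -1073/130)

T1 scale by (3/2, -2, 3): (1, -4, -5) → (3/2, 8, -15)
T2 rotate right-handed about the x-axis with cos θ = 12/13, sin θ = 5/13: (3/2, 8, -15) → (3/2, 171/13, -140/13)
T3 rotate right-handed about the x-axis with cos θ = 4/5, sin θ = -3/5: (3/2, 171/13, -140/13) → (3/2, 264/65, -1073/65)
T4 scale by (3, 2, 1): (3/2, 264/65, -1073/65) → (9/2, 528/65, -1073/65)
T5 scale by (-3, 2, 1/2): (9/2, 528/65, -1073/65) → (-27/2, 1056/65, -1073/130)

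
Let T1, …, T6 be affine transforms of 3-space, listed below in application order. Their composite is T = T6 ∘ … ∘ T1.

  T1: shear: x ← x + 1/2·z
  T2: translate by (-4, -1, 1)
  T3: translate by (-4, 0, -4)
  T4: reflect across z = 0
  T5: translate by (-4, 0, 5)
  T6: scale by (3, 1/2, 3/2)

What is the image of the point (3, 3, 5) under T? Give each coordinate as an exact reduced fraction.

T(p) = (-39/2, 1, 9/2)

T1 shear: x ← x + 1/2·z: (3, 3, 5) → (11/2, 3, 5)
T2 translate by (-4, -1, 1): (11/2, 3, 5) → (3/2, 2, 6)
T3 translate by (-4, 0, -4): (3/2, 2, 6) → (-5/2, 2, 2)
T4 reflect across z = 0: (-5/2, 2, 2) → (-5/2, 2, -2)
T5 translate by (-4, 0, 5): (-5/2, 2, -2) → (-13/2, 2, 3)
T6 scale by (3, 1/2, 3/2): (-13/2, 2, 3) → (-39/2, 1, 9/2)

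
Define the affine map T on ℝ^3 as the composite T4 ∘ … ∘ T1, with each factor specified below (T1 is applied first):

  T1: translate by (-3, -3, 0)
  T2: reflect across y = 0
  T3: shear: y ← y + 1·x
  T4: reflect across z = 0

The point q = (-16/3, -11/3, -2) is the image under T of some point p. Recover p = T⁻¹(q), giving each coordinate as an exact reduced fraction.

T1 = [1 0 0 -3; 0 1 0 -3; 0 0 1 0; 0 0 0 1]
T2·T1 = [1 0 0 -3; 0 -1 0 3; 0 0 1 0; 0 0 0 1]
T3·…·T1 = [1 0 0 -3; 1 -1 0 0; 0 0 1 0; 0 0 0 1]
T4·…·T1 = [1 0 0 -3; 1 -1 0 0; 0 0 -1 0; 0 0 0 1]
det M = 1; M⁻¹ = [1 0 0 3; 1 -1 0 3; 0 0 -1 0; 0 0 0 1]
M⁻¹ · (-16/3, -11/3, -2)ᵀ = (-7/3, 4/3, 2)ᵀ

p = (-7/3, 4/3, 2)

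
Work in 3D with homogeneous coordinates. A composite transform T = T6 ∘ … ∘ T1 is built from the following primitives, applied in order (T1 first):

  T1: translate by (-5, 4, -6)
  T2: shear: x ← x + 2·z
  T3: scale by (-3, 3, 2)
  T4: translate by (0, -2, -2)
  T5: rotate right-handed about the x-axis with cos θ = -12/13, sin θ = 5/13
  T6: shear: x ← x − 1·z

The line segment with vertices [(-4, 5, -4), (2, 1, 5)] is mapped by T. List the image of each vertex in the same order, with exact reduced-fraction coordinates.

image vertices: (742/13, -190/13, 389/13), (82/13, -136/13, 113/13)

T1 translate by (-5, 4, -6): (-4, 5, -4) → (-9, 9, -10); (2, 1, 5) → (-3, 5, -1)
T2 shear: x ← x + 2·z: (-9, 9, -10) → (-29, 9, -10); (-3, 5, -1) → (-5, 5, -1)
T3 scale by (-3, 3, 2): (-29, 9, -10) → (87, 27, -20); (-5, 5, -1) → (15, 15, -2)
T4 translate by (0, -2, -2): (87, 27, -20) → (87, 25, -22); (15, 15, -2) → (15, 13, -4)
T5 rotate right-handed about the x-axis with cos θ = -12/13, sin θ = 5/13: (87, 25, -22) → (87, -190/13, 389/13); (15, 13, -4) → (15, -136/13, 113/13)
T6 shear: x ← x − 1·z: (87, -190/13, 389/13) → (742/13, -190/13, 389/13); (15, -136/13, 113/13) → (82/13, -136/13, 113/13)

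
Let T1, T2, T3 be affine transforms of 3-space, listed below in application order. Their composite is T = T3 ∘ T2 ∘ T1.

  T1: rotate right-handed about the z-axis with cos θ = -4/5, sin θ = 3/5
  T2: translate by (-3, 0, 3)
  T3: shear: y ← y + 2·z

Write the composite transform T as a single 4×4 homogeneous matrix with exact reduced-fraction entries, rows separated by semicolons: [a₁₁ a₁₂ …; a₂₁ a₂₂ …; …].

T1 = [-4/5 -3/5 0 0; 3/5 -4/5 0 0; 0 0 1 0; 0 0 0 1]
T2·T1 = [-4/5 -3/5 0 -3; 3/5 -4/5 0 0; 0 0 1 3; 0 0 0 1]
T3·…·T1 = [-4/5 -3/5 0 -3; 3/5 -4/5 2 6; 0 0 1 3; 0 0 0 1]

T = [-4/5 -3/5 0 -3; 3/5 -4/5 2 6; 0 0 1 3; 0 0 0 1]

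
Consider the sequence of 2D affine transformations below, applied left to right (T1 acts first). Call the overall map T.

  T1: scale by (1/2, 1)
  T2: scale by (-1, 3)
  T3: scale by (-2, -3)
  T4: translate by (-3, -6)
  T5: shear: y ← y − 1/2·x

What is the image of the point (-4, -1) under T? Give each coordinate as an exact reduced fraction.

T1 scale by (1/2, 1): (-4, -1) → (-2, -1)
T2 scale by (-1, 3): (-2, -1) → (2, -3)
T3 scale by (-2, -3): (2, -3) → (-4, 9)
T4 translate by (-3, -6): (-4, 9) → (-7, 3)
T5 shear: y ← y − 1/2·x: (-7, 3) → (-7, 13/2)

T(p) = (-7, 13/2)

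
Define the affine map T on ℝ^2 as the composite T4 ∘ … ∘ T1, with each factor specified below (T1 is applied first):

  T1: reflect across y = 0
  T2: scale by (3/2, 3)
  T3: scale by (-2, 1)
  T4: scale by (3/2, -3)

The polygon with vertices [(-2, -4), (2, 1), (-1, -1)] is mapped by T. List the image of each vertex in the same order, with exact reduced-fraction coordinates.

T1 reflect across y = 0: (-2, -4) → (-2, 4); (2, 1) → (2, -1); (-1, -1) → (-1, 1)
T2 scale by (3/2, 3): (-2, 4) → (-3, 12); (2, -1) → (3, -3); (-1, 1) → (-3/2, 3)
T3 scale by (-2, 1): (-3, 12) → (6, 12); (3, -3) → (-6, -3); (-3/2, 3) → (3, 3)
T4 scale by (3/2, -3): (6, 12) → (9, -36); (-6, -3) → (-9, 9); (3, 3) → (9/2, -9)

image vertices: (9, -36), (-9, 9), (9/2, -9)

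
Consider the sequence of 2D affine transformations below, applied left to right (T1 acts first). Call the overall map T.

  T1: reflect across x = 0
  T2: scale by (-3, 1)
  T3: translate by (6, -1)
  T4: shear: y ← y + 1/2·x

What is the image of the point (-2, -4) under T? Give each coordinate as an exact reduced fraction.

T1 reflect across x = 0: (-2, -4) → (2, -4)
T2 scale by (-3, 1): (2, -4) → (-6, -4)
T3 translate by (6, -1): (-6, -4) → (0, -5)
T4 shear: y ← y + 1/2·x: (0, -5) → (0, -5)

T(p) = (0, -5)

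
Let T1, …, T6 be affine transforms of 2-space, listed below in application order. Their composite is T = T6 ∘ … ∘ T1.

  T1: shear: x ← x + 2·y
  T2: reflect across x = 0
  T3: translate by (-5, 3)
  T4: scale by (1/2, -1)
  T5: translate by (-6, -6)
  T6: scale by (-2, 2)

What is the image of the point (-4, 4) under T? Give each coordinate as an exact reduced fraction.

T(p) = (21, -26)

T1 shear: x ← x + 2·y: (-4, 4) → (4, 4)
T2 reflect across x = 0: (4, 4) → (-4, 4)
T3 translate by (-5, 3): (-4, 4) → (-9, 7)
T4 scale by (1/2, -1): (-9, 7) → (-9/2, -7)
T5 translate by (-6, -6): (-9/2, -7) → (-21/2, -13)
T6 scale by (-2, 2): (-21/2, -13) → (21, -26)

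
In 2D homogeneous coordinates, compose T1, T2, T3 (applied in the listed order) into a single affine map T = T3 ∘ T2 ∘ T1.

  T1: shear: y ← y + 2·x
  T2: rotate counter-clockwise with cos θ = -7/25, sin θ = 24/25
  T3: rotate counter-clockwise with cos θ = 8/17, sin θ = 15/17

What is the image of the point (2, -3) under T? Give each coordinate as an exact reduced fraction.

T1 shear: y ← y + 2·x: (2, -3) → (2, 1)
T2 rotate counter-clockwise with cos θ = -7/25, sin θ = 24/25: (2, 1) → (-38/25, 41/25)
T3 rotate counter-clockwise with cos θ = 8/17, sin θ = 15/17: (-38/25, 41/25) → (-919/425, -242/425)

T(p) = (-919/425, -242/425)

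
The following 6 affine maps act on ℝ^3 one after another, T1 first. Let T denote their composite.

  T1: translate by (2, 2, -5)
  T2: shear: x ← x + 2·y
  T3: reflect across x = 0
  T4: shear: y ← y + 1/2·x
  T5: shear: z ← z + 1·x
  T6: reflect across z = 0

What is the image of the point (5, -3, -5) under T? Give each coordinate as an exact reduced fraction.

T(p) = (-5, -7/2, 15)

T1 translate by (2, 2, -5): (5, -3, -5) → (7, -1, -10)
T2 shear: x ← x + 2·y: (7, -1, -10) → (5, -1, -10)
T3 reflect across x = 0: (5, -1, -10) → (-5, -1, -10)
T4 shear: y ← y + 1/2·x: (-5, -1, -10) → (-5, -7/2, -10)
T5 shear: z ← z + 1·x: (-5, -7/2, -10) → (-5, -7/2, -15)
T6 reflect across z = 0: (-5, -7/2, -15) → (-5, -7/2, 15)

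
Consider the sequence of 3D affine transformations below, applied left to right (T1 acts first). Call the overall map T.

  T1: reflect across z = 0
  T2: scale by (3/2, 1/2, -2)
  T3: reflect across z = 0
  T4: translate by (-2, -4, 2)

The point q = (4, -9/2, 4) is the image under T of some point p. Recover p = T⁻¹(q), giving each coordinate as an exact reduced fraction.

T1 = [1 0 0 0; 0 1 0 0; 0 0 -1 0; 0 0 0 1]
T2·T1 = [3/2 0 0 0; 0 1/2 0 0; 0 0 2 0; 0 0 0 1]
T3·…·T1 = [3/2 0 0 0; 0 1/2 0 0; 0 0 -2 0; 0 0 0 1]
T4·…·T1 = [3/2 0 0 -2; 0 1/2 0 -4; 0 0 -2 2; 0 0 0 1]
det M = -3/2; M⁻¹ = [2/3 0 0 4/3; 0 2 0 8; 0 0 -1/2 1; 0 0 0 1]
M⁻¹ · (4, -9/2, 4)ᵀ = (4, -1, -1)ᵀ

p = (4, -1, -1)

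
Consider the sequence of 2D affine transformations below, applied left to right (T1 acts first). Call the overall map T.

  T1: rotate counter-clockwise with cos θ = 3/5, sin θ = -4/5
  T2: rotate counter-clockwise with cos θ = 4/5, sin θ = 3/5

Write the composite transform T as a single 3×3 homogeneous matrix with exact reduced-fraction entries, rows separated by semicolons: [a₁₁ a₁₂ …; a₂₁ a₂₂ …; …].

T = [24/25 7/25 0; -7/25 24/25 0; 0 0 1]

T1 = [3/5 4/5 0; -4/5 3/5 0; 0 0 1]
T2·T1 = [24/25 7/25 0; -7/25 24/25 0; 0 0 1]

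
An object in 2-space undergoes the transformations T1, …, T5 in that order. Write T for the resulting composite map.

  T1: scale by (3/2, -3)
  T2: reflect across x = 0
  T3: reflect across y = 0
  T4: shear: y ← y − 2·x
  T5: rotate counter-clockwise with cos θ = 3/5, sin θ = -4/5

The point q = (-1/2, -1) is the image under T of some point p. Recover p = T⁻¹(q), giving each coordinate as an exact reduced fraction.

p = (-1/3, 0)

T1 = [3/2 0 0; 0 -3 0; 0 0 1]
T2·T1 = [-3/2 0 0; 0 -3 0; 0 0 1]
T3·…·T1 = [-3/2 0 0; 0 3 0; 0 0 1]
T4·…·T1 = [-3/2 0 0; 3 3 0; 0 0 1]
T5·…·T1 = [3/2 12/5 0; 3 9/5 0; 0 0 1]
det M = -9/2; M⁻¹ = [-2/5 8/15 0; 2/3 -1/3 0; 0 0 1]
M⁻¹ · (-1/2, -1)ᵀ = (-1/3, 0)ᵀ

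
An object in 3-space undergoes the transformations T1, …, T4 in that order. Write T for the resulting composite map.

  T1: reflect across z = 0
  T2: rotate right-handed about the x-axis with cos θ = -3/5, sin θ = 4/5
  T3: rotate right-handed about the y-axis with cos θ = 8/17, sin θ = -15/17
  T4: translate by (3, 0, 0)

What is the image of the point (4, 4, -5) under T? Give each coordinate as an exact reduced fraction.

T1 reflect across z = 0: (4, 4, -5) → (4, 4, 5)
T2 rotate right-handed about the x-axis with cos θ = -3/5, sin θ = 4/5: (4, 4, 5) → (4, -32/5, 1/5)
T3 rotate right-handed about the y-axis with cos θ = 8/17, sin θ = -15/17: (4, -32/5, 1/5) → (29/17, -32/5, 308/85)
T4 translate by (3, 0, 0): (29/17, -32/5, 308/85) → (80/17, -32/5, 308/85)

T(p) = (80/17, -32/5, 308/85)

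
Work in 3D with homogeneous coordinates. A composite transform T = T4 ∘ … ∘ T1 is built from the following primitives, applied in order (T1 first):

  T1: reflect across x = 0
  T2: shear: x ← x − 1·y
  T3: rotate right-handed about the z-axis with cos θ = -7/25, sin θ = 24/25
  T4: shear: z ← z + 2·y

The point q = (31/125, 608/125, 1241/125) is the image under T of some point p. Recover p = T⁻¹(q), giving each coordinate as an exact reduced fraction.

p = (-3, -8/5, 1/5)

T1 = [-1 0 0 0; 0 1 0 0; 0 0 1 0; 0 0 0 1]
T2·T1 = [-1 -1 0 0; 0 1 0 0; 0 0 1 0; 0 0 0 1]
T3·…·T1 = [7/25 -17/25 0 0; -24/25 -31/25 0 0; 0 0 1 0; 0 0 0 1]
T4·…·T1 = [7/25 -17/25 0 0; -24/25 -31/25 0 0; -48/25 -62/25 1 0; 0 0 0 1]
det M = -1; M⁻¹ = [31/25 -17/25 0 0; -24/25 -7/25 0 0; 0 -2 1 0; 0 0 0 1]
M⁻¹ · (31/125, 608/125, 1241/125)ᵀ = (-3, -8/5, 1/5)ᵀ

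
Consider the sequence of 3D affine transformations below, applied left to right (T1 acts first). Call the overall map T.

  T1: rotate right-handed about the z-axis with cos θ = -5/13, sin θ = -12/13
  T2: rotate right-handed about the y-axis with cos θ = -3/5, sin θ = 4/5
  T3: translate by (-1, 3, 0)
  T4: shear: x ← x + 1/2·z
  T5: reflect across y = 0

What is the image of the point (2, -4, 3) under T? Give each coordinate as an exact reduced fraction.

T1 rotate right-handed about the z-axis with cos θ = -5/13, sin θ = -12/13: (2, -4, 3) → (-58/13, -4/13, 3)
T2 rotate right-handed about the y-axis with cos θ = -3/5, sin θ = 4/5: (-58/13, -4/13, 3) → (66/13, -4/13, 23/13)
T3 translate by (-1, 3, 0): (66/13, -4/13, 23/13) → (53/13, 35/13, 23/13)
T4 shear: x ← x + 1/2·z: (53/13, 35/13, 23/13) → (129/26, 35/13, 23/13)
T5 reflect across y = 0: (129/26, 35/13, 23/13) → (129/26, -35/13, 23/13)

T(p) = (129/26, -35/13, 23/13)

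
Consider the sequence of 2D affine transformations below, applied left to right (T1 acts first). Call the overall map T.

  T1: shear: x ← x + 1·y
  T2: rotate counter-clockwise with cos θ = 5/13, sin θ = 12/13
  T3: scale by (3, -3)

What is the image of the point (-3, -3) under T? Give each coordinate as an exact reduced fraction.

T(p) = (18/13, 261/13)

T1 shear: x ← x + 1·y: (-3, -3) → (-6, -3)
T2 rotate counter-clockwise with cos θ = 5/13, sin θ = 12/13: (-6, -3) → (6/13, -87/13)
T3 scale by (3, -3): (6/13, -87/13) → (18/13, 261/13)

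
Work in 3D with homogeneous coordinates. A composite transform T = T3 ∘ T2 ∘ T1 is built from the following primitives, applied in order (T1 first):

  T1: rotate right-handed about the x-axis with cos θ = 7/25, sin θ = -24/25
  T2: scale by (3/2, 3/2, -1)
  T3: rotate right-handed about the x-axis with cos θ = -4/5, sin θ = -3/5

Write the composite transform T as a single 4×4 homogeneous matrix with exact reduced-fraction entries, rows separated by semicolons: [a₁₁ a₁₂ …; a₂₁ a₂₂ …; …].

T1 = [1 0 0 0; 0 7/25 24/25 0; 0 -24/25 7/25 0; 0 0 0 1]
T2·T1 = [3/2 0 0 0; 0 21/50 36/25 0; 0 24/25 -7/25 0; 0 0 0 1]
T3·…·T1 = [3/2 0 0 0; 0 6/25 -33/25 0; 0 -51/50 -16/25 0; 0 0 0 1]

T = [3/2 0 0 0; 0 6/25 -33/25 0; 0 -51/50 -16/25 0; 0 0 0 1]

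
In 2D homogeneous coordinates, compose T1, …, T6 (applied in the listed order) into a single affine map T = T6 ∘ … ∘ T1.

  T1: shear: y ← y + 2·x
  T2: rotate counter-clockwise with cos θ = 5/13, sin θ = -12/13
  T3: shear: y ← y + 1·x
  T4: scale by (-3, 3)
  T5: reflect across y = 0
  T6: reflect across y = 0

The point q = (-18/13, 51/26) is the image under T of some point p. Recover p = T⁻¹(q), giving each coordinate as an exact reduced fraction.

T1 = [1 0 0; 2 1 0; 0 0 1]
T2·T1 = [29/13 12/13 0; -2/13 5/13 0; 0 0 1]
T3·…·T1 = [29/13 12/13 0; 27/13 17/13 0; 0 0 1]
T4·…·T1 = [-87/13 -36/13 0; 81/13 51/13 0; 0 0 1]
T5·…·T1 = [-87/13 -36/13 0; -81/13 -51/13 0; 0 0 1]
T6·…·T1 = [-87/13 -36/13 0; 81/13 51/13 0; 0 0 1]
det M = -9; M⁻¹ = [-17/39 -4/13 0; 9/13 29/39 0; 0 0 1]
M⁻¹ · (-18/13, 51/26)ᵀ = (0, 1/2)ᵀ

p = (0, 1/2)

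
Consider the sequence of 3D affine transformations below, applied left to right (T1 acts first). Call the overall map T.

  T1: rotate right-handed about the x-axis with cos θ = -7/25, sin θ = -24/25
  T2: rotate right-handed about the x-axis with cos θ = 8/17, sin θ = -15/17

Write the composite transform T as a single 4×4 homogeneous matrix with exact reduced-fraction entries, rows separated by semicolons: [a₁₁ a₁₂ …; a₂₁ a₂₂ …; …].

T1 = [1 0 0 0; 0 -7/25 24/25 0; 0 -24/25 -7/25 0; 0 0 0 1]
T2·T1 = [1 0 0 0; 0 -416/425 87/425 0; 0 -87/425 -416/425 0; 0 0 0 1]

T = [1 0 0 0; 0 -416/425 87/425 0; 0 -87/425 -416/425 0; 0 0 0 1]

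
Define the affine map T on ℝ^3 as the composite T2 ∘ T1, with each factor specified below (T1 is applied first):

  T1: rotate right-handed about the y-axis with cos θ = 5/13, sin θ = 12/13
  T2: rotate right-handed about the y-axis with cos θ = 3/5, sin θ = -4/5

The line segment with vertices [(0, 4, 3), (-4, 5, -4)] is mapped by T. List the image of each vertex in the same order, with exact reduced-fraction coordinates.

image vertices: (48/65, 4, 189/65), (-316/65, 5, -188/65)

T1 rotate right-handed about the y-axis with cos θ = 5/13, sin θ = 12/13: (0, 4, 3) → (36/13, 4, 15/13); (-4, 5, -4) → (-68/13, 5, 28/13)
T2 rotate right-handed about the y-axis with cos θ = 3/5, sin θ = -4/5: (36/13, 4, 15/13) → (48/65, 4, 189/65); (-68/13, 5, 28/13) → (-316/65, 5, -188/65)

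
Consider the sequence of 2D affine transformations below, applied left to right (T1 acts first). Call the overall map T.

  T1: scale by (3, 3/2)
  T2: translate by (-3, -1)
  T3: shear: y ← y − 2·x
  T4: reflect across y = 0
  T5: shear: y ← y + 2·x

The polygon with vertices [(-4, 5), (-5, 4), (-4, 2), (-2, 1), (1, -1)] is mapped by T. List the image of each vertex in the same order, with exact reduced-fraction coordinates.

T1 scale by (3, 3/2): (-4, 5) → (-12, 15/2); (-5, 4) → (-15, 6); (-4, 2) → (-12, 3); (-2, 1) → (-6, 3/2); (1, -1) → (3, -3/2)
T2 translate by (-3, -1): (-12, 15/2) → (-15, 13/2); (-15, 6) → (-18, 5); (-12, 3) → (-15, 2); (-6, 3/2) → (-9, 1/2); (3, -3/2) → (0, -5/2)
T3 shear: y ← y − 2·x: (-15, 13/2) → (-15, 73/2); (-18, 5) → (-18, 41); (-15, 2) → (-15, 32); (-9, 1/2) → (-9, 37/2); (0, -5/2) → (0, -5/2)
T4 reflect across y = 0: (-15, 73/2) → (-15, -73/2); (-18, 41) → (-18, -41); (-15, 32) → (-15, -32); (-9, 37/2) → (-9, -37/2); (0, -5/2) → (0, 5/2)
T5 shear: y ← y + 2·x: (-15, -73/2) → (-15, -133/2); (-18, -41) → (-18, -77); (-15, -32) → (-15, -62); (-9, -37/2) → (-9, -73/2); (0, 5/2) → (0, 5/2)

image vertices: (-15, -133/2), (-18, -77), (-15, -62), (-9, -73/2), (0, 5/2)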